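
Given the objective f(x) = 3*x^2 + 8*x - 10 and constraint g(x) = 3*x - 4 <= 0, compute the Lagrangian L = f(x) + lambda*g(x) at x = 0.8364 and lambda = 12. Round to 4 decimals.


Step 1: Evaluate f(x).
f(0.8364) = 3*0.8364^2 + 8*0.8364 - 10 = -1.2101
Step 2: Evaluate g(x).
g(0.8364) = 3*0.8364 - 4 = -1.4908
Step 3: Compute Lagrangian.
L = -1.2101 + 12*-1.4908 = -19.0997


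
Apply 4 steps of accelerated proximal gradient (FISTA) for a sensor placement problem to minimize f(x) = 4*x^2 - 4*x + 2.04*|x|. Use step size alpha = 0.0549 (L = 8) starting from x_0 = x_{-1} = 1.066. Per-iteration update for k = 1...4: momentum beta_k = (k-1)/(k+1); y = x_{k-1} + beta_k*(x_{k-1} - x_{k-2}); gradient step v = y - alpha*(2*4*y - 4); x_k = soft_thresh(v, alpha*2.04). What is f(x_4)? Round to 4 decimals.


FISTA on f(x) = 4*x^2 - 4*x + 2.04*|x|
L = 8, alpha = 0.0549
Iteration 1: beta = 0.0, y = 1.066 + 0.0*(1.066 - 1.066) = 1.066
  grad(y) = 4.528, v = y - alpha*grad = 0.8174
  prox(v) = soft_thresh(0.8174, 0.112) = 0.7054
Iteration 2: beta = 0.3333, y = 0.7054 + 0.3333*(0.7054 - 1.066) = 0.5852
  grad(y) = 0.6818, v = y - alpha*grad = 0.5478
  prox(v) = soft_thresh(0.5478, 0.112) = 0.4358
Iteration 3: beta = 0.5, y = 0.4358 + 0.5*(0.4358 - 0.7054) = 0.301
  grad(y) = -1.5921, v = y - alpha*grad = 0.3884
  prox(v) = soft_thresh(0.3884, 0.112) = 0.2764
Iteration 4: beta = 0.6, y = 0.2764 + 0.6*(0.2764 - 0.4358) = 0.1808
  grad(y) = -2.5539, v = y - alpha*grad = 0.321
  prox(v) = soft_thresh(0.321, 0.112) = 0.209
f(x_4) = 4*0.209^2 - 4*0.209 + 2.04*|0.209| = -0.2349


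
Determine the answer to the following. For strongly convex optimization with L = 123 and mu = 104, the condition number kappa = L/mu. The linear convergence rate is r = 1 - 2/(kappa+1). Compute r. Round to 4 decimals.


Step 1: Compute the condition number.
kappa = L/mu = 123/104 = 1.1827
Step 2: Compute the convergence rate.
r = 1 - 2/(kappa + 1) = 1 - 2*mu/(L + mu) = (L - mu)/(L + mu) = 19/227 = 0.0837


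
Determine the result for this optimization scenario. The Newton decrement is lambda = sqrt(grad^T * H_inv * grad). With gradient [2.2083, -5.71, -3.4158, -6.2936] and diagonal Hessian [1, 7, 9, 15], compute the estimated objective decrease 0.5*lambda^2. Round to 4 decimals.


Step 1: H is diagonal, so H^(-1) * g = [2.2083, -0.8157, -0.3795, -0.4196].
Step 2: g^T H^(-1) g = sum_i g_i^2 / H_ii
  = (2.2083)^2/1 + (-5.71)^2/7 + (-3.4158)^2/9 + (-6.2936)^2/15
  = 4.8766 + 4.6577 + 1.2964 + 2.6406 = 13.4714
Step 3: Objective decrease = 0.5 * g^T H^(-1) g = 6.7357


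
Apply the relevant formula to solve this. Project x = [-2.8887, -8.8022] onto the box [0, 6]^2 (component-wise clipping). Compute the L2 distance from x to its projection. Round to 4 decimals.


Project each component onto [0, 6].
clip(-2.8887) = 0.0, clip(-8.8022) = 0.0
Projection = [0.0, 0.0]
Squared diffs: [8.3446, 77.4787]
Distance = sqrt(85.8233) = 9.2641


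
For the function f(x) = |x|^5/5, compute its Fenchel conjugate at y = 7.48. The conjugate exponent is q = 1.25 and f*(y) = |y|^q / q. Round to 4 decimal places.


The conjugate exponent q satisfies 1/p + 1/q = 1.
p = 5, so q = 5/(5 - 1) = 1.25
|y|^q = 7.48^1.25 = 12.3702
f*(7.48) = 12.3702 / 1.25 = 9.8962


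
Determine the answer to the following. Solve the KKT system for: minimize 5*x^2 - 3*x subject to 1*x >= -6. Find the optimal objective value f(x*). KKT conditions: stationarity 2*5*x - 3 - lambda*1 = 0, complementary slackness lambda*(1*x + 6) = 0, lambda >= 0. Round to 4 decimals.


Step 1: Try lambda = 0 (constraint inactive).
Stationarity: 2*5*x - 3 = 0
x* = 3/(2*5) = 0.3
Check constraint: 1*0.3 = 0.3 >= -6 -- satisfied.
Step 2: Compute optimal value.
f(x*) = 5*0.3^2 - 3*0.3 = -0.45


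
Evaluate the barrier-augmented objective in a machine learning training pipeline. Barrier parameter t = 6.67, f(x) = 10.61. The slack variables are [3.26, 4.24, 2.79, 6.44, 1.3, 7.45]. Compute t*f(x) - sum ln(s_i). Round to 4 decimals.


Step 1: Compute log-barrier.
ln values: [1.1817, 1.4446, 1.026, 1.8625, 0.2624, 2.0082]
phi = -(1.1817 + 1.4446 + 1.026 + 1.8625 + 0.2624 + 2.0082) = -7.7854
Step 2: Compute augmented objective.
t*f(x) = 6.67*10.61 = 70.7687
Total = 70.7687 - 7.7854 = 62.9833


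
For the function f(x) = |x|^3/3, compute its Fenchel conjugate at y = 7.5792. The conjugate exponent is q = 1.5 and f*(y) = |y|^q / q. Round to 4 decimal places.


The conjugate exponent q satisfies 1/p + 1/q = 1.
p = 3, so q = 3/(3 - 1) = 1.5
|y|^q = 7.5792^1.5 = 20.8658
f*(7.5792) = 20.8658 / 1.5 = 13.9105


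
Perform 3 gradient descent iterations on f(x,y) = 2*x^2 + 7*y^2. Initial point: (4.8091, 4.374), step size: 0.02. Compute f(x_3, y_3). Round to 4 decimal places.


Gradient descent on f(x,y) = 2*x^2 + 7*y^2.
Starting point: (4.8091, 4.374), alpha = 0.02
Step 1: grad_x = 2*2*4.8091 = 19.2364, grad_y = 2*7*4.374 = 61.236
  x_1 = 4.8091 - 0.02*19.2364 = 4.4244
  y_1 = 4.374 - 0.02*61.236 = 3.1493
Step 2: grad_x = 2*2*4.4244 = 17.6975, grad_y = 2*7*3.1493 = 44.0899
  x_2 = 4.4244 - 0.02*17.6975 = 4.0704
  y_2 = 3.1493 - 0.02*44.0899 = 2.2675
Step 3: grad_x = 2*2*4.0704 = 16.2817, grad_y = 2*7*2.2675 = 31.7447
  x_3 = 4.0704 - 0.02*16.2817 = 3.7448
  y_3 = 2.2675 - 0.02*31.7447 = 1.6326
f(3.7448, 1.6326) = 2*3.7448^2 + 7*1.6326^2 = 46.7043


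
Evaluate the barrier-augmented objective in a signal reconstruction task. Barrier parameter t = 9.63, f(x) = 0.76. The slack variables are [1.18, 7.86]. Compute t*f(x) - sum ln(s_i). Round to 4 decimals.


Step 1: Compute log-barrier.
ln values: [0.1655, 2.0618]
phi = -(0.1655 + 2.0618) = -2.2273
Step 2: Compute augmented objective.
t*f(x) = 9.63*0.76 = 7.3188
Total = 7.3188 - 2.2273 = 5.0915


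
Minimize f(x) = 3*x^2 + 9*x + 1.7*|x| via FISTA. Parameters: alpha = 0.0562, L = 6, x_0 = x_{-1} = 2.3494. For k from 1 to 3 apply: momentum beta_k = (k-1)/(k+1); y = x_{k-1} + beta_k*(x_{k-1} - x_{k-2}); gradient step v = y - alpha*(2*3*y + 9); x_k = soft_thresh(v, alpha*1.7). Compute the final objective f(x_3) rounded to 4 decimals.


FISTA on f(x) = 3*x^2 + 9*x + 1.7*|x|
L = 6, alpha = 0.0562
Iteration 1: beta = 0.0, y = 2.3494 + 0.0*(2.3494 - 2.3494) = 2.3494
  grad(y) = 23.0964, v = y - alpha*grad = 1.0514
  prox(v) = soft_thresh(1.0514, 0.0955) = 0.9558
Iteration 2: beta = 0.3333, y = 0.9558 + 0.3333*(0.9558 - 2.3494) = 0.4913
  grad(y) = 11.9479, v = y - alpha*grad = -0.1802
  prox(v) = soft_thresh(-0.1802, 0.0955) = -0.0846
Iteration 3: beta = 0.5, y = -0.0846 + 0.5*(-0.0846 - 0.9558) = -0.6048
  grad(y) = 5.371, v = y - alpha*grad = -0.9067
  prox(v) = soft_thresh(-0.9067, 0.0955) = -0.8111
f(x_3) = 3*(-0.8111)^2 + 9*(-0.8111) + 1.7*|-0.8111| = -3.9475


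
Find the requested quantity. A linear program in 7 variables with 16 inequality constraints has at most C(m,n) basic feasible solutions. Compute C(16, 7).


Each vertex corresponds to some choice of n active constraints out of m, so the number of vertices is at most C(m, n) = m! / (n!(m-n)!).
m = 16, n = 7
Numerator: 16 * 15 * 14 * 13 * 12 * 11 * 10
Denominator: 7! = 5040
C(16, 7) = 11440


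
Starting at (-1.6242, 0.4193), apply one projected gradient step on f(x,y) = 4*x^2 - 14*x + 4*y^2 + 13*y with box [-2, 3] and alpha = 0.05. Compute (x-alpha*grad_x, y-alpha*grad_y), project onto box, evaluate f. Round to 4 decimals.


Step 1: Compute gradient at (-1.6242, 0.4193).
grad_x = 2*4*-1.6242 - 14 = -26.9936
grad_y = 2*4*0.4193 + 13 = 16.3544
Step 2: Gradient step.
x_raw = -1.6242 - 0.05*-26.9936 = -0.2745
y_raw = 0.4193 - 0.05*16.3544 = -0.3984
Step 3: Project onto [-2, 3].
x_proj = clip(-0.2745) = -0.2745
y_proj = clip(-0.3984) = -0.3984
Step 4: Evaluate f.
f(-0.2745, -0.3984) = -0.3998


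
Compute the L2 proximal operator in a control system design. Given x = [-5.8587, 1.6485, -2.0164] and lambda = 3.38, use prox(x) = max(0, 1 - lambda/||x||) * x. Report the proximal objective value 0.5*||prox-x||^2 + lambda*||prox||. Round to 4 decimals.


Step 1: Compute ||x||.
||x|| = 6.4115
Step 2: Compute scaling factor.
scale = max(0, 1 - 3.38/6.4115) = 0.4728
Step 3: prox(x) = [-2.7701, 0.7795, -0.9534]
||prox(x)|| = 3.0315
Step 4: Proximal objective.
0.5*||prox-x||^2 = 5.7122
lambda*||prox|| = 10.2465
Total = 15.9588


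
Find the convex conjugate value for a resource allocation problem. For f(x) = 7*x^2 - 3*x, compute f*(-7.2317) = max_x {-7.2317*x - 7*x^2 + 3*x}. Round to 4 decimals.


f*(y) = sup_x {y*x - a*x^2 - b*x} = sup_x {(y-b)*x - a*x^2}
FOC: (y - b) - 2a*x = 0 => x* = (y - b)/(2a)
x* = (-7.2317 + 3)/(2*7) = -0.3023
f*(-7.2317) = (y-b)^2/(4a) = (-7.2317 + 3)^2/(4*7)
= 17.9073/28 = 0.6395


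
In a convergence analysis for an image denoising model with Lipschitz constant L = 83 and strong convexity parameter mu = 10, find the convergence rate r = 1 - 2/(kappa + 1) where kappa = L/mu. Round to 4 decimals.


Step 1: Compute the condition number.
kappa = L/mu = 83/10 = 8.3
Step 2: Compute the convergence rate.
r = 1 - 2/(kappa + 1) = 1 - 2*mu/(L + mu) = (L - mu)/(L + mu) = 73/93 = 0.7849


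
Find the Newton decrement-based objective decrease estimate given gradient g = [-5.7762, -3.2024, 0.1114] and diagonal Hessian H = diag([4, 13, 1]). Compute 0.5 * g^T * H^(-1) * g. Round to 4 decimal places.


Step 1: H is diagonal, so H^(-1) * g = [-1.4441, -0.2463, 0.1114].
Step 2: g^T H^(-1) g = sum_i g_i^2 / H_ii
  = (-5.7762)^2/4 + (-3.2024)^2/13 + (0.1114)^2/1
  = 8.3411 + 0.7889 + 0.0124 = 9.1424
Step 3: Objective decrease = 0.5 * g^T H^(-1) g = 4.5712


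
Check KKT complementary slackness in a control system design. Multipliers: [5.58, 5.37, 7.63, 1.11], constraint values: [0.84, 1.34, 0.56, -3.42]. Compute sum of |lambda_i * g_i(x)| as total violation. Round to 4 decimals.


KKT complementary slackness check:
lambda_1 * g_1 = 5.58 * 0.84 = 4.6872
lambda_2 * g_2 = 5.37 * 1.34 = 7.1958
lambda_3 * g_3 = 7.63 * 0.56 = 4.2728
lambda_4 * g_4 = 1.11 * -3.42 = -3.7962
Total violation = 4.6872 + 7.1958 + 4.2728 + 3.7962 = 19.952


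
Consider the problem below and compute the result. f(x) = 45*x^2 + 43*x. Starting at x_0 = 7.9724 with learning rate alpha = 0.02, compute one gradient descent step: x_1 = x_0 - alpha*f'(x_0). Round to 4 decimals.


We compute the gradient at x_0 and apply the update.
f'(x) = 90*x + 43
f'(7.9724) = 90*7.9724 + 43 = 760.516
x_1 = 7.9724 - 0.02*760.516 = -7.2379


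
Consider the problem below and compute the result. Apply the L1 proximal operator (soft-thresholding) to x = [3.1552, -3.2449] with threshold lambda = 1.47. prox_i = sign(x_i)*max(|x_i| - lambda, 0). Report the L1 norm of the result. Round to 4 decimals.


Soft-thresholding with lambda = 1.47:
prox(3.1552) = sign(3.1552)*max(|3.1552| - 1.47, 0) = 1.6852
prox(-3.2449) = sign(-3.2449)*max(|-3.2449| - 1.47, 0) = -1.7749
prox(x) = [1.6852, -1.7749]
||prox(x)||_1 = 1.6852 + 1.7749 = 3.4601


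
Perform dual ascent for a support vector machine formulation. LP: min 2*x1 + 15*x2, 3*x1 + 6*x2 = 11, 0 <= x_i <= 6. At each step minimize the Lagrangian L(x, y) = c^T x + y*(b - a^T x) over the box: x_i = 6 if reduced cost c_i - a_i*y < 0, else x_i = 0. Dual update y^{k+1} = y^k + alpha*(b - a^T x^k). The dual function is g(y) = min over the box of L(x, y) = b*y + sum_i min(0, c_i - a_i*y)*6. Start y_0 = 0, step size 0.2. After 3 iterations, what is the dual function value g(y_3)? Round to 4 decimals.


Dual ascent for LP: min 2*x1 + 15*x2, 3*x1 + 6*x2 = 11, 0 <= x_i <= 6
Step 1: y^k = 0.0, reduced costs: (2.0, 15.0)
  x^k = (0.0, 0.0), subgradient = b - a^T x = 11.0
  y^{k+1} = 0.0 + 0.2*11.0 = 2.2
Step 2: y^k = 2.2, reduced costs: (-4.6, 1.8)
  x^k = (6.0, 0.0), subgradient = b - a^T x = -7.0
  y^{k+1} = 2.2 + 0.2*-7.0 = 0.8
Step 3: y^k = 0.8, reduced costs: (-0.4, 10.2)
  x^k = (6.0, 0.0), subgradient = b - a^T x = -7.0
  y^{k+1} = 0.8 + 0.2*-7.0 = -0.6
Dual objective at y_3 = -0.6: reduced costs (3.8, 18.6), box minimizer x = (0.0, 0.0)
g(y_3) = b*y + (c1 - a1*y)*x1 + (c2 - a2*y)*x2 = 11*(-0.6) + 3.8*0.0 + 18.6*0.0 = -6.6 + 0.0 + 0.0 = -6.6


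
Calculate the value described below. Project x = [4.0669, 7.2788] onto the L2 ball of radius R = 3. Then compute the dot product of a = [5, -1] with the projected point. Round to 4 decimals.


Step 1: Compute ||x|| (intermediates to 6 decimals).
||x|| = sqrt(4.0669^2 + 7.2788^2) = 8.337902
Step 2: Project.
Since ||x|| > R, scale = R/||x|| = 3/8.337902 = 0.359803, proj(x) = scale * x
proj(x) = [1.463283, 2.618934]
Step 3: Dot product.
a^T * proj(x) = 5*1.463283 - 1*2.618934 = 4.6975


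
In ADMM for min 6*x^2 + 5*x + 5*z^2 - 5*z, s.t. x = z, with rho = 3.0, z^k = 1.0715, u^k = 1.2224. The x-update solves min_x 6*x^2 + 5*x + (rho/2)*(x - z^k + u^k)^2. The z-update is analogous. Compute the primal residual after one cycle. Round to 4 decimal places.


ADMM iteration with rho = 3.0, z^k = 1.0715, u^k = 1.2224
Step 1: x-update.
Minimize 6*x^2 + 5*x + (3.0/2)*(x - 1.0715 + 1.2224)^2
FOC: (2*6 + 3.0)*x = -5 + 3.0*(1.0715 - 1.2224)
x^{k+1} = -0.3635
Step 2: z-update.
Minimize 5*z^2 - 5*z + (3.0/2)*(-0.3635 - z + 1.2224)^2
FOC: (2*5 + 3.0)*z = 5 + 3.0*(-0.3635 + 1.2224)
z^{k+1} = 0.5828
Step 3: u-update.
u^{k+1} = 1.2224 - 0.3635 - 0.5828 = 0.2761
Step 4: Primal residual = |-0.3635 - 0.5828| = 0.9463


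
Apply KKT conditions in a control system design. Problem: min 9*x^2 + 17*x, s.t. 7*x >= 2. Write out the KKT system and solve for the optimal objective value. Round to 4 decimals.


Step 1: Try lambda = 0 (constraint inactive).
x_unc = -17/(2*9) = -0.9444
Check: 7*-0.9444 = -6.6108 < 2 -- violated!
Step 2: Constraint must be active: 7*x = 2
x* = 2/7 = 0.2857 (rounded; the exact value 2/7 is used below)
lambda = (2*9*(2/7) + 17)/7 = 3.1633
Step 3: Compute optimal value.
f(x*) = 9*(2/7)^2 + 17*(2/7) = 5.5918


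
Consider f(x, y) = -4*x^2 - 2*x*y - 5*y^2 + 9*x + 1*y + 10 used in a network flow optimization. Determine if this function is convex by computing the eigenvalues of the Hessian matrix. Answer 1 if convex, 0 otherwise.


The Hessian of f(x,y) = -4*x^2 - 2*x*y - 5*y^2 + 9*x + 1*y + 10 is:
H = [[-8, -2], [-2, -10]]
Trace = -8 - 10 = -18
Determinant = -8*-10 - (-2)^2 = 76
Discriminant = (-18)^2 - 4*76 = 20.0
Eigenvalues: lambda_1 = -11.2361, lambda_2 = -6.7639
The function is not convex.

0


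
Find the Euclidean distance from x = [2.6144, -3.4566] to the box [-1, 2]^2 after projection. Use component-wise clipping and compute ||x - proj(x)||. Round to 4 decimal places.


Project each component onto [-1, 2].
clip(2.6144) = 2.0, clip(-3.4566) = -1.0
Projection = [2.0, -1.0]
Squared diffs: [0.3775, 6.0349]
Distance = sqrt(6.4124) = 2.5323


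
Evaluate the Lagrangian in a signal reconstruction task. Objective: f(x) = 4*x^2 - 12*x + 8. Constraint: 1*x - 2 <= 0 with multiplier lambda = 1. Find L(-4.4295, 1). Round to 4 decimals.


Step 1: Evaluate f(x).
f(-4.4295) = 4*(-4.4295)^2 - 12*(-4.4295) + 8 = 139.6359
Step 2: Evaluate g(x).
g(-4.4295) = 1*-4.4295 - 2 = -6.4295
Step 3: Compute Lagrangian.
L = 139.6359 + 1*-6.4295 = 133.2064


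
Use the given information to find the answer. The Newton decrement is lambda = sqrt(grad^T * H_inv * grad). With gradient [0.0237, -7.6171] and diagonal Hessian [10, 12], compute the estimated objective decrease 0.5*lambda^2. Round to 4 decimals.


Step 1: H is diagonal, so H^(-1) * g = [0.0024, -0.6348].
Step 2: g^T H^(-1) g = sum_i g_i^2 / H_ii
  = (0.0237)^2/10 + (-7.6171)^2/12
  = 0.0001 + 4.835 = 4.8351
Step 3: Objective decrease = 0.5 * g^T H^(-1) g = 2.4175


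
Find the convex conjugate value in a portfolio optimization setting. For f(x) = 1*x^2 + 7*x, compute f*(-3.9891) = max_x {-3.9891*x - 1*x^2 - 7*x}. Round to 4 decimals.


f*(y) = sup_x {y*x - a*x^2 - b*x} = sup_x {(y-b)*x - a*x^2}
FOC: (y - b) - 2a*x = 0 => x* = (y - b)/(2a)
x* = (-3.9891 - 7)/(2*1) = -5.4946
f*(-3.9891) = (y-b)^2/(4a) = (-3.9891 - 7)^2/(4*1)
= 120.7603/4 = 30.1901


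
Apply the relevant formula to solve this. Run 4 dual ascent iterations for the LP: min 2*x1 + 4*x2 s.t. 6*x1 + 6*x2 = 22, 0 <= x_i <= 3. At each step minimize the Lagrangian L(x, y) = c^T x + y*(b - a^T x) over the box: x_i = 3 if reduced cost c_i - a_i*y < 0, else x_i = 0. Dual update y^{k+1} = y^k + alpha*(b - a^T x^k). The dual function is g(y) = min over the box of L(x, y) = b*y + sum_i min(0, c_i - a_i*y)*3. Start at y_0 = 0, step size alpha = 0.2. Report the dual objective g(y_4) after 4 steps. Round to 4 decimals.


Dual ascent for LP: min 2*x1 + 4*x2, 6*x1 + 6*x2 = 22, 0 <= x_i <= 3
Step 1: y^k = 0.0, reduced costs: (2.0, 4.0)
  x^k = (0.0, 0.0), subgradient = b - a^T x = 22.0
  y^{k+1} = 0.0 + 0.2*22.0 = 4.4
Step 2: y^k = 4.4, reduced costs: (-24.4, -22.4)
  x^k = (3.0, 3.0), subgradient = b - a^T x = -14.0
  y^{k+1} = 4.4 + 0.2*-14.0 = 1.6
Step 3: y^k = 1.6, reduced costs: (-7.6, -5.6)
  x^k = (3.0, 3.0), subgradient = b - a^T x = -14.0
  y^{k+1} = 1.6 + 0.2*-14.0 = -1.2
Step 4: y^k = -1.2, reduced costs: (9.2, 11.2)
  x^k = (0.0, 0.0), subgradient = b - a^T x = 22.0
  y^{k+1} = -1.2 + 0.2*22.0 = 3.2
Dual objective at y_4 = 3.2: reduced costs (-17.2, -15.2), box minimizer x = (3.0, 3.0)
g(y_4) = b*y + (c1 - a1*y)*x1 + (c2 - a2*y)*x2 = 22*3.2 + (-17.2)*3.0 + (-15.2)*3.0 = 70.4 - 51.6 - 45.6 = -26.8


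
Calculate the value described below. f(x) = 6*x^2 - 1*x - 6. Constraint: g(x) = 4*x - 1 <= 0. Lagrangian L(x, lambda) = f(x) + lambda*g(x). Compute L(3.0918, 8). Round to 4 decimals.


Step 1: Evaluate f(x).
f(3.0918) = 6*3.0918^2 - 1*3.0918 - 6 = 48.2636
Step 2: Evaluate g(x).
g(3.0918) = 4*3.0918 - 1 = 11.3672
Step 3: Compute Lagrangian.
L = 48.2636 + 8*11.3672 = 139.2012


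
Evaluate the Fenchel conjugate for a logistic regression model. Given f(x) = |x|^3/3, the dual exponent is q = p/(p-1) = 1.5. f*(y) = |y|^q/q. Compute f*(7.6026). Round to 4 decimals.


The conjugate exponent q satisfies 1/p + 1/q = 1.
p = 3, so q = 3/(3 - 1) = 1.5
|y|^q = 7.6026^1.5 = 20.9625
f*(7.6026) = 20.9625 / 1.5 = 13.975


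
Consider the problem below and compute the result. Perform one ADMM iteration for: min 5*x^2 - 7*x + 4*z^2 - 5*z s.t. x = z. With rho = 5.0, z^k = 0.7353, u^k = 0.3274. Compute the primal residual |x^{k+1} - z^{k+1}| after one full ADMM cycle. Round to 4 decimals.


ADMM iteration with rho = 5.0, z^k = 0.7353, u^k = 0.3274
Step 1: x-update.
Minimize 5*x^2 - 7*x + (5.0/2)*(x - 0.7353 + 0.3274)^2
FOC: (2*5 + 5.0)*x = 7 + 5.0*(0.7353 - 0.3274)
x^{k+1} = 0.6026
Step 2: z-update.
Minimize 4*z^2 - 5*z + (5.0/2)*(0.6026 - z + 0.3274)^2
FOC: (2*4 + 5.0)*z = 5 + 5.0*(0.6026 + 0.3274)
z^{k+1} = 0.7423
Step 3: u-update.
u^{k+1} = 0.3274 + 0.6026 - 0.7423 = 0.1877
Step 4: Primal residual = |0.6026 - 0.7423| = 0.1397


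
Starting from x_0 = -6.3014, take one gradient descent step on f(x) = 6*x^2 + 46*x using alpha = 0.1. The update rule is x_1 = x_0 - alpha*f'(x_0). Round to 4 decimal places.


We compute the gradient at x_0 and apply the update.
f'(x) = 12*x + 46
f'(-6.3014) = 12*-6.3014 + 46 = -29.6168
x_1 = -6.3014 - 0.1*-29.6168 = -3.3397


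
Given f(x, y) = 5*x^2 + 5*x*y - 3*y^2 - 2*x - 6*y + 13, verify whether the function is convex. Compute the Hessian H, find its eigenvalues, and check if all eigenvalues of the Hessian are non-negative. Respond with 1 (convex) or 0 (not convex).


The Hessian of f(x,y) = 5*x^2 + 5*x*y - 3*y^2 - 2*x - 6*y + 13 is:
H = [[10, 5], [5, -6]]
Trace = 10 - 6 = 4
Determinant = 10*-6 - (5)^2 = -85
Discriminant = (4)^2 - 4*-85 = 356.0
Eigenvalues: lambda_1 = -7.434, lambda_2 = 11.434
The function is not convex.

0


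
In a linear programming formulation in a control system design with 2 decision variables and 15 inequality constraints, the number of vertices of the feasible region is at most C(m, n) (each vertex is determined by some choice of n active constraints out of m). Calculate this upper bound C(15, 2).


Each vertex corresponds to some choice of n active constraints out of m, so the number of vertices is at most C(m, n) = m! / (n!(m-n)!).
m = 15, n = 2
Numerator: 15 * 14
Denominator: 2! = 2
C(15, 2) = 105


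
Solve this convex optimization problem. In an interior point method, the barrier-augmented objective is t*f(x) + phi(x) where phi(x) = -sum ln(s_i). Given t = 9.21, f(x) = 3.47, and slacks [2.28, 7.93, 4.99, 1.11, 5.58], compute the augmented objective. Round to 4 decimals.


Step 1: Compute log-barrier.
ln values: [0.8242, 2.0707, 1.6074, 0.1044, 1.7192]
phi = -(0.8242 + 2.0707 + 1.6074 + 0.1044 + 1.7192) = -6.3258
Step 2: Compute augmented objective.
t*f(x) = 9.21*3.47 = 31.9587
Total = 31.9587 - 6.3258 = 25.6329


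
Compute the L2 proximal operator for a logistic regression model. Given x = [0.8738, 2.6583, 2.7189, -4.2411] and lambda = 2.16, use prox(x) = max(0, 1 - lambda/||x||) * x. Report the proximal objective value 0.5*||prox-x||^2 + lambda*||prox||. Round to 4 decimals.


Step 1: Compute ||x||.
||x|| = 5.7628
Step 2: Compute scaling factor.
scale = max(0, 1 - 2.16/5.7628) = 0.6252
Step 3: prox(x) = [0.5463, 1.6619, 1.6998, -2.6514]
||prox(x)|| = 3.6028
Step 4: Proximal objective.
0.5*||prox-x||^2 = 2.3328
lambda*||prox|| = 7.782
Total = 10.1148


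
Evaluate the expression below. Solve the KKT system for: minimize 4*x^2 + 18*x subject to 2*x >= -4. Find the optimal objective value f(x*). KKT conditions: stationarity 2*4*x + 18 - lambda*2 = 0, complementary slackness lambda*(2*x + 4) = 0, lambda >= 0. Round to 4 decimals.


Step 1: Try lambda = 0 (constraint inactive).
x_unc = -18/(2*4) = -2.25
Check: 2*-2.25 = -4.5 < -4 -- violated!
Step 2: Constraint must be active: 2*x = -4
x* = -4/2 = -2.0
lambda = (2*4*(-2.0) + 18)/2 = 1.0
Step 3: Compute optimal value.
f(x*) = 4*(-2.0)^2 + 18*(-2.0) = -20.0


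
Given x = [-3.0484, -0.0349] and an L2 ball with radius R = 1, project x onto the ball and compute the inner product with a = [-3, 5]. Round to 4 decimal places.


Step 1: Compute ||x|| (intermediates to 6 decimals).
||x|| = sqrt((-3.0484)^2 + (-0.0349)^2) = 3.0486
Step 2: Project.
Since ||x|| > R, scale = R/||x|| = 1/3.0486 = 0.328019, proj(x) = scale * x
proj(x) = [-0.999933, -0.011448]
Step 3: Dot product.
a^T * proj(x) = -3*(-0.999933) + 5*(-0.011448) = 2.9426


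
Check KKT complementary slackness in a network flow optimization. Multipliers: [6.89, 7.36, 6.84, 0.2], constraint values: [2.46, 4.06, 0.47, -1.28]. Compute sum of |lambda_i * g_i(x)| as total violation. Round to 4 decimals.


KKT complementary slackness check:
lambda_1 * g_1 = 6.89 * 2.46 = 16.9494
lambda_2 * g_2 = 7.36 * 4.06 = 29.8816
lambda_3 * g_3 = 6.84 * 0.47 = 3.2148
lambda_4 * g_4 = 0.2 * -1.28 = -0.256
Total violation = 16.9494 + 29.8816 + 3.2148 + 0.256 = 50.3018


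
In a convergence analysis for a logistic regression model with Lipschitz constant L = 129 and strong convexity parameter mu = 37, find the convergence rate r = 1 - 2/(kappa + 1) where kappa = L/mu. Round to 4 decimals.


Step 1: Compute the condition number.
kappa = L/mu = 129/37 = 3.4865
Step 2: Compute the convergence rate.
r = 1 - 2/(kappa + 1) = 1 - 2*mu/(L + mu) = (L - mu)/(L + mu) = 92/166 = 0.5542


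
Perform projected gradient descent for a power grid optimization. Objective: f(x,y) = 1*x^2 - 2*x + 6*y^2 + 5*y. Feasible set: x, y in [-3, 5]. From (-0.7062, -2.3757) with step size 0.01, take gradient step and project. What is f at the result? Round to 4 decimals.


Step 1: Compute gradient at (-0.7062, -2.3757).
grad_x = 2*1*-0.7062 - 2 = -3.4124
grad_y = 2*6*-2.3757 + 5 = -23.5084
Step 2: Gradient step.
x_raw = -0.7062 - 0.01*-3.4124 = -0.6721
y_raw = -2.3757 - 0.01*-23.5084 = -2.1406
Step 3: Project onto [-3, 5].
x_proj = clip(-0.6721) = -0.6721
y_proj = clip(-2.1406) = -2.1406
Step 4: Evaluate f.
f(-0.6721, -2.1406) = 18.5862


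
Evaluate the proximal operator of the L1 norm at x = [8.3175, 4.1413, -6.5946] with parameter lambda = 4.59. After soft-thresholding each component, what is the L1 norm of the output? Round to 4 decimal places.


Soft-thresholding with lambda = 4.59:
prox(8.3175) = sign(8.3175)*max(|8.3175| - 4.59, 0) = 3.7275
prox(4.1413) = sign(4.1413)*max(|4.1413| - 4.59, 0) = 0.0
prox(-6.5946) = sign(-6.5946)*max(|-6.5946| - 4.59, 0) = -2.0046
prox(x) = [3.7275, 0.0, -2.0046]
||prox(x)||_1 = 3.7275 + 0.0 + 2.0046 = 5.7321


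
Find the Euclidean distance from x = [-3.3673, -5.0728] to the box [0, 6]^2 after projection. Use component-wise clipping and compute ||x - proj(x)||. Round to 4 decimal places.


Project each component onto [0, 6].
clip(-3.3673) = 0.0, clip(-5.0728) = 0.0
Projection = [0.0, 0.0]
Squared diffs: [11.3387, 25.7333]
Distance = sqrt(37.072) = 6.0887


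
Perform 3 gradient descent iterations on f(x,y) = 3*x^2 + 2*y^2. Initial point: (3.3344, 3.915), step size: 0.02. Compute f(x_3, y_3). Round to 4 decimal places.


Gradient descent on f(x,y) = 3*x^2 + 2*y^2.
Starting point: (3.3344, 3.915), alpha = 0.02
Step 1: grad_x = 2*3*3.3344 = 20.0064, grad_y = 2*2*3.915 = 15.66
  x_1 = 3.3344 - 0.02*20.0064 = 2.9343
  y_1 = 3.915 - 0.02*15.66 = 3.6018
Step 2: grad_x = 2*3*2.9343 = 17.6056, grad_y = 2*2*3.6018 = 14.4072
  x_2 = 2.9343 - 0.02*17.6056 = 2.5822
  y_2 = 3.6018 - 0.02*14.4072 = 3.3137
Step 3: grad_x = 2*3*2.5822 = 15.493, grad_y = 2*2*3.3137 = 13.2546
  x_3 = 2.5822 - 0.02*15.493 = 2.2723
  y_3 = 3.3137 - 0.02*13.2546 = 3.0486
f(2.2723, 3.0486) = 3*2.2723^2 + 2*3.0486^2 = 34.0775


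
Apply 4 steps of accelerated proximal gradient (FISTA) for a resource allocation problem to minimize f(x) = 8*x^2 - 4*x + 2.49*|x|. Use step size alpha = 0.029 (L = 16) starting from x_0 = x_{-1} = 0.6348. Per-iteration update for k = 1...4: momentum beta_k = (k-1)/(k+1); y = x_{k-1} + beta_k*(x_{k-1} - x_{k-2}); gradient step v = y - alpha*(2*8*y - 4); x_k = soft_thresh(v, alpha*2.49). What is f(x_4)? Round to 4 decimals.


FISTA on f(x) = 8*x^2 - 4*x + 2.49*|x|
L = 16, alpha = 0.029
Iteration 1: beta = 0.0, y = 0.6348 + 0.0*(0.6348 - 0.6348) = 0.6348
  grad(y) = 6.1568, v = y - alpha*grad = 0.4563
  prox(v) = soft_thresh(0.4563, 0.0722) = 0.384
Iteration 2: beta = 0.3333, y = 0.384 + 0.3333*(0.384 - 0.6348) = 0.3005
  grad(y) = 0.8073, v = y - alpha*grad = 0.277
  prox(v) = soft_thresh(0.277, 0.0722) = 0.2048
Iteration 3: beta = 0.5, y = 0.2048 + 0.5*(0.2048 - 0.384) = 0.1152
  grad(y) = -2.1563, v = y - alpha*grad = 0.1778
  prox(v) = soft_thresh(0.1778, 0.0722) = 0.1056
Iteration 4: beta = 0.6, y = 0.1056 + 0.6*(0.1056 - 0.2048) = 0.046
  grad(y) = -3.2642, v = y - alpha*grad = 0.1406
  prox(v) = soft_thresh(0.1406, 0.0722) = 0.0684
f(x_4) = 8*0.0684^2 - 4*0.0684 + 2.49*|0.0684| = -0.0659


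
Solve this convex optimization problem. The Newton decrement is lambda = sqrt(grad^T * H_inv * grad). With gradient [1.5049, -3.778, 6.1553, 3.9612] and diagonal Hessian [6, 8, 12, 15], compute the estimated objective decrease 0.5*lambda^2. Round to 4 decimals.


Step 1: H is diagonal, so H^(-1) * g = [0.2508, -0.4723, 0.5129, 0.2641].
Step 2: g^T H^(-1) g = sum_i g_i^2 / H_ii
  = (1.5049)^2/6 + (-3.778)^2/8 + (6.1553)^2/12 + (3.9612)^2/15
  = 0.3775 + 1.7842 + 3.1573 + 1.0461 = 6.365
Step 3: Objective decrease = 0.5 * g^T H^(-1) g = 3.1825


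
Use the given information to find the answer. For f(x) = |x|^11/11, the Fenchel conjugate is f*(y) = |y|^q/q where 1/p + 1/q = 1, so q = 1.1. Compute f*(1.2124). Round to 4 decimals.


The conjugate exponent q satisfies 1/p + 1/q = 1.
p = 11, so q = 11/(11 - 1) = 1.1
|y|^q = 1.2124^1.1 = 1.236
f*(1.2124) = 1.236 / 1.1 = 1.1236


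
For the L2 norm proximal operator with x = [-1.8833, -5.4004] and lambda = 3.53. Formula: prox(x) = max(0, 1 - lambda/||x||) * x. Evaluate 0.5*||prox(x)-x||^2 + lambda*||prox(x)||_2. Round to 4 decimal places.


Step 1: Compute ||x||.
||x|| = 5.7194
Step 2: Compute scaling factor.
scale = max(0, 1 - 3.53/5.7194) = 0.3828
Step 3: prox(x) = [-0.7209, -2.0673]
||prox(x)|| = 2.1894
Step 4: Proximal objective.
0.5*||prox-x||^2 = 6.2305
lambda*||prox|| = 7.7286
Total = 13.9589


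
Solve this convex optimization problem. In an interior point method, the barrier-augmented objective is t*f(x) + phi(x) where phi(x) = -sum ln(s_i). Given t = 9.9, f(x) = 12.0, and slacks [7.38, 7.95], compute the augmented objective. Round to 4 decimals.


Step 1: Compute log-barrier.
ln values: [1.9988, 2.0732]
phi = -(1.9988 + 2.0732) = -4.0719
Step 2: Compute augmented objective.
t*f(x) = 9.9*12.0 = 118.8
Total = 118.8 - 4.0719 = 114.7281


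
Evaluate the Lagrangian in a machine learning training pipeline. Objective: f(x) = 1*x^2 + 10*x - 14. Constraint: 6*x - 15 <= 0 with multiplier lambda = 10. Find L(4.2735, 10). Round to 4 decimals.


Step 1: Evaluate f(x).
f(4.2735) = 1*4.2735^2 + 10*4.2735 - 14 = 46.9978
Step 2: Evaluate g(x).
g(4.2735) = 6*4.2735 - 15 = 10.641
Step 3: Compute Lagrangian.
L = 46.9978 + 10*10.641 = 153.4078


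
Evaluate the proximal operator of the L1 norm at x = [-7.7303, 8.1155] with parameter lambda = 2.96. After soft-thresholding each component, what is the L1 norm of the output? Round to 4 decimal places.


Soft-thresholding with lambda = 2.96:
prox(-7.7303) = sign(-7.7303)*max(|-7.7303| - 2.96, 0) = -4.7703
prox(8.1155) = sign(8.1155)*max(|8.1155| - 2.96, 0) = 5.1555
prox(x) = [-4.7703, 5.1555]
||prox(x)||_1 = 4.7703 + 5.1555 = 9.9258


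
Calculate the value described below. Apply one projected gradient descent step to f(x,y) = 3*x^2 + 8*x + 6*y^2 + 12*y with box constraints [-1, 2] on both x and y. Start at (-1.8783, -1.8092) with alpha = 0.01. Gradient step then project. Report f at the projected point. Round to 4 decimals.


Step 1: Compute gradient at (-1.8783, -1.8092).
grad_x = 2*3*-1.8783 + 8 = -3.2698
grad_y = 2*6*-1.8092 + 12 = -9.7104
Step 2: Gradient step.
x_raw = -1.8783 - 0.01*-3.2698 = -1.8456
y_raw = -1.8092 - 0.01*-9.7104 = -1.7121
Step 3: Project onto [-1, 2].
x_proj = clip(-1.8456) = -1.0
y_proj = clip(-1.7121) = -1.0
Step 4: Evaluate f.
f(-1.0, -1.0) = -11.0


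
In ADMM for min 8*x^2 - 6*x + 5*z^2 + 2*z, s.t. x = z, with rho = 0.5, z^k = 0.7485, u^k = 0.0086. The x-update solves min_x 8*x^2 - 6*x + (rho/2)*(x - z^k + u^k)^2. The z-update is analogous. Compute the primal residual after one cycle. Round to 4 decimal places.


ADMM iteration with rho = 0.5, z^k = 0.7485, u^k = 0.0086
Step 1: x-update.
Minimize 8*x^2 - 6*x + (0.5/2)*(x - 0.7485 + 0.0086)^2
FOC: (2*8 + 0.5)*x = 6 + 0.5*(0.7485 - 0.0086)
x^{k+1} = 0.3861
Step 2: z-update.
Minimize 5*z^2 + 2*z + (0.5/2)*(0.3861 - z + 0.0086)^2
FOC: (2*5 + 0.5)*z = -2 + 0.5*(0.3861 + 0.0086)
z^{k+1} = -0.1717
Step 3: u-update.
u^{k+1} = 0.0086 + 0.3861 + 0.1717 = 0.5663
Step 4: Primal residual = |0.3861 + 0.1717| = 0.5577


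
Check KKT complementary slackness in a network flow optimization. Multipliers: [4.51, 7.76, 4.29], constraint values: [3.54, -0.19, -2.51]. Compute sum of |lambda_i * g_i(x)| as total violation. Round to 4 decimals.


KKT complementary slackness check:
lambda_1 * g_1 = 4.51 * 3.54 = 15.9654
lambda_2 * g_2 = 7.76 * -0.19 = -1.4744
lambda_3 * g_3 = 4.29 * -2.51 = -10.7679
Total violation = 15.9654 + 1.4744 + 10.7679 = 28.2077


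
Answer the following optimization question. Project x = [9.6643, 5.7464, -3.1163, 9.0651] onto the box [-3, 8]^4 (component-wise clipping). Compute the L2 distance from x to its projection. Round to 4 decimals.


Project each component onto [-3, 8].
clip(9.6643) = 8.0, clip(5.7464) = 5.7464, clip(-3.1163) = -3.0, clip(9.0651) = 8.0
Projection = [8.0, 5.7464, -3.0, 8.0]
Squared diffs: [2.7699, 0.0, 0.0135, 1.1344]
Distance = sqrt(3.9178) = 1.9794


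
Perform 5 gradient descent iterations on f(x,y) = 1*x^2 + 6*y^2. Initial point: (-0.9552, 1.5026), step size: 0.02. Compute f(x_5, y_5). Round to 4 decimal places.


Gradient descent on f(x,y) = 1*x^2 + 6*y^2.
Starting point: (-0.9552, 1.5026), alpha = 0.02
Step 1: grad_x = 2*1*-0.9552 = -1.9104, grad_y = 2*6*1.5026 = 18.0312
  x_1 = -0.9552 - 0.02*-1.9104 = -0.917
  y_1 = 1.5026 - 0.02*18.0312 = 1.142
Step 2: grad_x = 2*1*-0.917 = -1.834, grad_y = 2*6*1.142 = 13.7037
  x_2 = -0.917 - 0.02*-1.834 = -0.8803
  y_2 = 1.142 - 0.02*13.7037 = 0.8679
Step 3: grad_x = 2*1*-0.8803 = -1.7606, grad_y = 2*6*0.8679 = 10.4148
  x_3 = -0.8803 - 0.02*-1.7606 = -0.8451
  y_3 = 0.8679 - 0.02*10.4148 = 0.6596
Step 4: grad_x = 2*1*-0.8451 = -1.6902, grad_y = 2*6*0.6596 = 7.9153
  x_4 = -0.8451 - 0.02*-1.6902 = -0.8113
  y_4 = 0.6596 - 0.02*7.9153 = 0.5013
Step 5: grad_x = 2*1*-0.8113 = -1.6226, grad_y = 2*6*0.5013 = 6.0156
  x_5 = -0.8113 - 0.02*-1.6226 = -0.7788
  y_5 = 0.5013 - 0.02*6.0156 = 0.381
f(-0.7788, 0.381) = 1*(-0.7788)^2 + 6*0.381^2 = 1.4775


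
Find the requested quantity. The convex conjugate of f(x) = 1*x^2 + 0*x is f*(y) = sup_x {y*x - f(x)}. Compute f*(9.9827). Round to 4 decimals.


f*(y) = sup_x {y*x - a*x^2 - b*x} = sup_x {(y-b)*x - a*x^2}
FOC: (y - b) - 2a*x = 0 => x* = (y - b)/(2a)
x* = (9.9827 - 0)/(2*1) = 4.9914
f*(9.9827) = (y-b)^2/(4a) = (9.9827 - 0)^2/(4*1)
= 99.6543/4 = 24.9136


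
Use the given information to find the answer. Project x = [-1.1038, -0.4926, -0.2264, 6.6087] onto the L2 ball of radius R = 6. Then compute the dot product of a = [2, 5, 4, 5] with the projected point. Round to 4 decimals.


Step 1: Compute ||x|| (intermediates to 6 decimals).
||x|| = sqrt((-1.1038)^2 + (-0.4926)^2 + (-0.2264)^2 + 6.6087^2) = 6.722143
Step 2: Project.
Since ||x|| > R, scale = R/||x|| = 6/6.722143 = 0.892573, proj(x) = scale * x
proj(x) = [-0.985222, -0.439681, -0.202079, 5.898747]
Step 3: Dot product.
a^T * proj(x) = 2*(-0.985222) + 5*(-0.439681) + 4*(-0.202079) + 5*5.898747 = 24.5166


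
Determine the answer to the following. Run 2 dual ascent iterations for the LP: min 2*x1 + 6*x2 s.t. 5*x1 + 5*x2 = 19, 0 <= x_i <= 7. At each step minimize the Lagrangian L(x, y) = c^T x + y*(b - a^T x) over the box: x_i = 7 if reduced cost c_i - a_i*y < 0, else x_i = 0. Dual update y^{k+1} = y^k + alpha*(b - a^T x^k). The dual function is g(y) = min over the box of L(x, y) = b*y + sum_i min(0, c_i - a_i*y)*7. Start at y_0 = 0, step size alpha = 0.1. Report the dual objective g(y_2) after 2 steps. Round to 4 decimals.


Dual ascent for LP: min 2*x1 + 6*x2, 5*x1 + 5*x2 = 19, 0 <= x_i <= 7
Step 1: y^k = 0.0, reduced costs: (2.0, 6.0)
  x^k = (0.0, 0.0), subgradient = b - a^T x = 19.0
  y^{k+1} = 0.0 + 0.1*19.0 = 1.9
Step 2: y^k = 1.9, reduced costs: (-7.5, -3.5)
  x^k = (7.0, 7.0), subgradient = b - a^T x = -51.0
  y^{k+1} = 1.9 + 0.1*-51.0 = -3.2
Dual objective at y_2 = -3.2: reduced costs (18.0, 22.0), box minimizer x = (0.0, 0.0)
g(y_2) = b*y + (c1 - a1*y)*x1 + (c2 - a2*y)*x2 = 19*(-3.2) + 18.0*0.0 + 22.0*0.0 = -60.8 + 0.0 + 0.0 = -60.8


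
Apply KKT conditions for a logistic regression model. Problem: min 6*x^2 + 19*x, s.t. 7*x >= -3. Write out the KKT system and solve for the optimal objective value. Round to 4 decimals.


Step 1: Try lambda = 0 (constraint inactive).
x_unc = -19/(2*6) = -1.5833
Check: 7*-1.5833 = -11.0831 < -3 -- violated!
Step 2: Constraint must be active: 7*x = -3
x* = -3/7 = -0.4286 (rounded; the exact value -3/7 is used below)
lambda = (2*6*(-3/7) + 19)/7 = 1.9796
Step 3: Compute optimal value.
f(x*) = 6*(-3/7)^2 + 19*(-3/7) = -7.0408


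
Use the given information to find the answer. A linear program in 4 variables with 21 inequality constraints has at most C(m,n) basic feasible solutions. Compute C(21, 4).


Each vertex corresponds to some choice of n active constraints out of m, so the number of vertices is at most C(m, n) = m! / (n!(m-n)!).
m = 21, n = 4
Numerator: 21 * 20 * 19 * 18
Denominator: 4! = 24
C(21, 4) = 5985


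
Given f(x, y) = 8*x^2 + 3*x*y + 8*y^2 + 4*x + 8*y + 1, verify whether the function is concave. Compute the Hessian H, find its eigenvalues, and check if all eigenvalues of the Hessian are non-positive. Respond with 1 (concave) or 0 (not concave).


The Hessian of f(x,y) = 8*x^2 + 3*x*y + 8*y^2 + 4*x + 8*y + 1 is:
H = [[16, 3], [3, 16]]
Trace = 16 + 16 = 32
Determinant = 16*16 - (3)^2 = 247
Discriminant = (32)^2 - 4*247 = 36.0
Eigenvalues: lambda_1 = 13.0, lambda_2 = 19.0
The function is not concave.

0


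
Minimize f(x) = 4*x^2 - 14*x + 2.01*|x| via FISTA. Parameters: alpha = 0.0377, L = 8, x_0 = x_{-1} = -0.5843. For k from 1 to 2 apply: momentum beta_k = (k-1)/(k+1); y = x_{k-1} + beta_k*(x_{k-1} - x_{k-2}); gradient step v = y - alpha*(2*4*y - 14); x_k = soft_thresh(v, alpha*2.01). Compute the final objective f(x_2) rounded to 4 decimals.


FISTA on f(x) = 4*x^2 - 14*x + 2.01*|x|
L = 8, alpha = 0.0377
Iteration 1: beta = 0.0, y = -0.5843 + 0.0*(-0.5843 + 0.5843) = -0.5843
  grad(y) = -18.6744, v = y - alpha*grad = 0.1197
  prox(v) = soft_thresh(0.1197, 0.0758) = 0.0439
Iteration 2: beta = 0.3333, y = 0.0439 + 0.3333*(0.0439 + 0.5843) = 0.2534
  grad(y) = -11.9731, v = y - alpha*grad = 0.7047
  prox(v) = soft_thresh(0.7047, 0.0758) = 0.629
f(x_2) = 4*0.629^2 - 14*0.629 + 2.01*|0.629| = -5.959


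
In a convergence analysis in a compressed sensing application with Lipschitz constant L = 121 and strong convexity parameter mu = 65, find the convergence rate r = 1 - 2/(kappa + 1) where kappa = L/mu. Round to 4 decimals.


Step 1: Compute the condition number.
kappa = L/mu = 121/65 = 1.8615
Step 2: Compute the convergence rate.
r = 1 - 2/(kappa + 1) = 1 - 2*mu/(L + mu) = (L - mu)/(L + mu) = 56/186 = 0.3011


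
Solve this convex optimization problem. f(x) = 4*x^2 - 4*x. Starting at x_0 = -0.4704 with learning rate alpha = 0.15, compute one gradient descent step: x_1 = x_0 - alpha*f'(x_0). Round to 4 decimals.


We compute the gradient at x_0 and apply the update.
f'(x) = 8*x - 4
f'(-0.4704) = 8*-0.4704 - 4 = -7.7632
x_1 = -0.4704 - 0.15*-7.7632 = 0.6941


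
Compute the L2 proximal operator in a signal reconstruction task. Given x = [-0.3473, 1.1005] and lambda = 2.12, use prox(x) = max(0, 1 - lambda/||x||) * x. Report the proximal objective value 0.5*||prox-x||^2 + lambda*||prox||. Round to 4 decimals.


Step 1: Compute ||x||.
||x|| = 1.154
Step 2: Compute scaling factor.
scale = max(0, 1 - 2.12/1.154) = 0.0
Step 3: prox(x) = [-0.0, 0.0]
||prox(x)|| = 0.0
Step 4: Proximal objective.
0.5*||prox-x||^2 = 0.6659
lambda*||prox|| = 0.0
Total = 0.6659


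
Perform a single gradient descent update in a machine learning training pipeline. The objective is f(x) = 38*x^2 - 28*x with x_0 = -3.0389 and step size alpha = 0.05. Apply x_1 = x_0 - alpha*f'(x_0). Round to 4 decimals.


We compute the gradient at x_0 and apply the update.
f'(x) = 76*x - 28
f'(-3.0389) = 76*-3.0389 - 28 = -258.9564
x_1 = -3.0389 - 0.05*-258.9564 = 9.9089


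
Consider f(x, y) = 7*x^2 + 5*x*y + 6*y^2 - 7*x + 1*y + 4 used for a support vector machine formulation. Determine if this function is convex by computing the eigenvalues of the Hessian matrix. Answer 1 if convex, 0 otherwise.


The Hessian of f(x,y) = 7*x^2 + 5*x*y + 6*y^2 - 7*x + 1*y + 4 is:
H = [[14, 5], [5, 12]]
Trace = 14 + 12 = 26
Determinant = 14*12 - (5)^2 = 143
Discriminant = (26)^2 - 4*143 = 104.0
Eigenvalues: lambda_1 = 7.901, lambda_2 = 18.099
The function is convex.

1


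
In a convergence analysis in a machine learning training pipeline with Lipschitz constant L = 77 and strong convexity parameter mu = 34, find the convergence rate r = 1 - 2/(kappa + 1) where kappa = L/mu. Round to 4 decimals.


Step 1: Compute the condition number.
kappa = L/mu = 77/34 = 2.2647
Step 2: Compute the convergence rate.
r = 1 - 2/(kappa + 1) = 1 - 2*mu/(L + mu) = (L - mu)/(L + mu) = 43/111 = 0.3874


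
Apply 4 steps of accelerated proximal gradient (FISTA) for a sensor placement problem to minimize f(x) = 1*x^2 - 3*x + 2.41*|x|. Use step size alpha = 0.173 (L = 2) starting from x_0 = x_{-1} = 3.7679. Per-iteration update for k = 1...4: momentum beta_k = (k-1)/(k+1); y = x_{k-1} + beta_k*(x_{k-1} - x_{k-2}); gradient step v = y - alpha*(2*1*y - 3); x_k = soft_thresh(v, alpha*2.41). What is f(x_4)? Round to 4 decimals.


FISTA on f(x) = 1*x^2 - 3*x + 2.41*|x|
L = 2, alpha = 0.173
Iteration 1: beta = 0.0, y = 3.7679 + 0.0*(3.7679 - 3.7679) = 3.7679
  grad(y) = 4.5358, v = y - alpha*grad = 2.9832
  prox(v) = soft_thresh(2.9832, 0.4169) = 2.5663
Iteration 2: beta = 0.3333, y = 2.5663 + 0.3333*(2.5663 - 3.7679) = 2.1657
  grad(y) = 1.3315, v = y - alpha*grad = 1.9354
  prox(v) = soft_thresh(1.9354, 0.4169) = 1.5185
Iteration 3: beta = 0.5, y = 1.5185 + 0.5*(1.5185 - 2.5663) = 0.9946
  grad(y) = -1.0109, v = y - alpha*grad = 1.1694
  prox(v) = soft_thresh(1.1694, 0.4169) = 0.7525
Iteration 4: beta = 0.6, y = 0.7525 + 0.6*(0.7525 - 1.5185) = 0.2929
  grad(y) = -2.4141, v = y - alpha*grad = 0.7106
  prox(v) = soft_thresh(0.7106, 0.4169) = 0.2937
f(x_4) = 1*0.2937^2 - 3*0.2937 + 2.41*|0.2937| = -0.087
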